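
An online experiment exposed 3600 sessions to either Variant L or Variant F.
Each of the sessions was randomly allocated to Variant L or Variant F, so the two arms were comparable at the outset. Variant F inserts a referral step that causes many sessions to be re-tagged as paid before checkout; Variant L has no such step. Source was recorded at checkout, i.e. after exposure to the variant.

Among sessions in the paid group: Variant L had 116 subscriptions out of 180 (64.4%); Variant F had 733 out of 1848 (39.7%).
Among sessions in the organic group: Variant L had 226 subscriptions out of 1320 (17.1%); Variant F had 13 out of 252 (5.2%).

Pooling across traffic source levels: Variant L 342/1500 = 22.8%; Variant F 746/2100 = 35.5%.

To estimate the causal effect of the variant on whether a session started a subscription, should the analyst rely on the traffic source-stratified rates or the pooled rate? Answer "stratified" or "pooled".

Within every traffic source level Variant L has the higher rate, yet pooled Variant F does — Simpson's reversal.
Stratifying would compare variants among sessions the variants themselves sorted into traffic source groups — a form of selection on an intermediate. The unconditioned pooled rates give the total causal effect.
Pooled: Variant L 22.8% vs Variant F 35.5%; Variant F is higher overall.

pooled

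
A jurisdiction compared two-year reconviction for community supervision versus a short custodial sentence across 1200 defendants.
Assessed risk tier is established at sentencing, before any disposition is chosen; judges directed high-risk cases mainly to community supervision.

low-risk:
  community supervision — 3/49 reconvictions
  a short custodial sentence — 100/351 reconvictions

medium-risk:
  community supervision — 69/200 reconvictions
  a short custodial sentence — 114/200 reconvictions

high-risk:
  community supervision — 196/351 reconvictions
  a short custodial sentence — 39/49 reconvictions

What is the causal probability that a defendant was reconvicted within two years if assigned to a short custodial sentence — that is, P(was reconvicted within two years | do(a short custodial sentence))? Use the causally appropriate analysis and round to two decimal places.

0.55

Nothing the disposition does changes assessed risk tier; the imbalance is an allocation artefact. With assessed risk tier also predicting the outcome, the pooled figure is confounded, and the within-stratum comparison is the causal one.
Standardising a short custodial sentence to the population assessed risk tier mix: 0.333·100/351 + 0.333·114/200 + 0.333·39/49 = 0.550.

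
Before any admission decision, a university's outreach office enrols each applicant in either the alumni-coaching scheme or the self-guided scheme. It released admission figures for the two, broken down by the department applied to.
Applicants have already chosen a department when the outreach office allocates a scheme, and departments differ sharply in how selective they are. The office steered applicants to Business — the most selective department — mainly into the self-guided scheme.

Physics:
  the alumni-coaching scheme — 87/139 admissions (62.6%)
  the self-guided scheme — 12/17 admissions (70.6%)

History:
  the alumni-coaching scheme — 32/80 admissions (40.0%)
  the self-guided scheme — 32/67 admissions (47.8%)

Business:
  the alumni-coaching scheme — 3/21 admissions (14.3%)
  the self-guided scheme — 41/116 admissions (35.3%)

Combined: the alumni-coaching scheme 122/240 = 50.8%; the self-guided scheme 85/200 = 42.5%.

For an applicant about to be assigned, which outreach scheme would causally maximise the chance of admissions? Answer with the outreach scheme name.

the self-guided scheme

Since department is a pre-existing factor (not a product of the outreach scheme) and it affects the outcome on its own, it is a confounder. The stratified rates, not the pooled rate, identify the causal effect.
Within each level — Physics: 62.6% vs 70.6%; History: 40.0% vs 47.8%; Business: 14.3% vs 35.3% — the self-guided scheme is higher every time.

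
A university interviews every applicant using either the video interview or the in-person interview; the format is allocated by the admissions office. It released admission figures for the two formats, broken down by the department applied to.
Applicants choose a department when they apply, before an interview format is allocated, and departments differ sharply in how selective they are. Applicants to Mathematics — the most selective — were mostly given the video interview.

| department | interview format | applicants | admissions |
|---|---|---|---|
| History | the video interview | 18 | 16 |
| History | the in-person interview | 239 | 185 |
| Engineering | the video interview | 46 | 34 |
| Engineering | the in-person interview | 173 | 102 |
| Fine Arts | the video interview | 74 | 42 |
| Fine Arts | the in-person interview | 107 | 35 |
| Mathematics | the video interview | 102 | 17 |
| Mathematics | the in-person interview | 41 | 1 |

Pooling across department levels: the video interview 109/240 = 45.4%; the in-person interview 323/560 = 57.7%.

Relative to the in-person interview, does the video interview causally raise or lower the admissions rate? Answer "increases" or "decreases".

Department is set before the interview format has any effect — it is not caused by the interview format — and it independently drives the outcome. That makes it a confounder, so the causal comparison is within department levels.
Within each level — History: 88.9% vs 77.4%; Engineering: 73.9% vs 59.0%; Fine Arts: 56.8% vs 32.7%; Mathematics: 16.7% vs 2.4% — the video interview is higher every time.

increases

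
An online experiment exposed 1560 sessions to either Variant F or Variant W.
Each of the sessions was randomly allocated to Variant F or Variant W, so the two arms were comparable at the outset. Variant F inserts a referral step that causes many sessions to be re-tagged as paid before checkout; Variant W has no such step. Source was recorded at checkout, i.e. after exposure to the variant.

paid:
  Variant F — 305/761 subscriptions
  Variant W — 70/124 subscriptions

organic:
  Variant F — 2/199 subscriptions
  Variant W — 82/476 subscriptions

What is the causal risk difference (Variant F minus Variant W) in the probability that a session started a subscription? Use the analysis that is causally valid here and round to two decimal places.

+0.07

Because the variant influences traffic source, traffic source is a post-treatment mediator, not a confounder. Stratifying on it would bias the estimate; the causal effect is the crude pooled difference.
The causal difference is the pooled difference: 0.320 − 0.253 = +0.066.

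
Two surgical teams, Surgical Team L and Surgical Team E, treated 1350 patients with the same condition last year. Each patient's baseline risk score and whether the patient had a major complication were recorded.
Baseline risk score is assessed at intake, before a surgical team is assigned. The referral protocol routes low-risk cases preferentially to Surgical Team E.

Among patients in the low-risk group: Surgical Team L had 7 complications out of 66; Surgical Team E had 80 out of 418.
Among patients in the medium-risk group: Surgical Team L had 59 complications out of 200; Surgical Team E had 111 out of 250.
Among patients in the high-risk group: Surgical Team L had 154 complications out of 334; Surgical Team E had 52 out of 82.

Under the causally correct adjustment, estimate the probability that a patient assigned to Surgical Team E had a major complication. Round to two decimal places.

0.41

Baseline risk score is set before the surgical team has any effect — it is not caused by the surgical team — and it independently drives the outcome. That makes it a confounder, so the causal comparison is within baseline risk score levels.
Standardising Surgical Team E to the population baseline risk score mix: 0.359·80/418 + 0.333·111/250 + 0.308·52/82 = 0.412.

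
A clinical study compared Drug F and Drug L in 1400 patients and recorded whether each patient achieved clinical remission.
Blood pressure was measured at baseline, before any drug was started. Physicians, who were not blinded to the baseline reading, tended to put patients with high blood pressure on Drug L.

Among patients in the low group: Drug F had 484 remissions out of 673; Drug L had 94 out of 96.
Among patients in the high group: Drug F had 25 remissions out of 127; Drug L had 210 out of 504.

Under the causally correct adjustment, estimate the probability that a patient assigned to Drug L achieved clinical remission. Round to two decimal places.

0.73

Here blood pressure is a common cause — it drives both which drug a case falls under and the outcome. The crude comparison mixes populations; the stratum-specific rates are the causally relevant ones.
Standardising Drug L to the population blood pressure mix: 0.549·94/96 + 0.451·210/504 = 0.726.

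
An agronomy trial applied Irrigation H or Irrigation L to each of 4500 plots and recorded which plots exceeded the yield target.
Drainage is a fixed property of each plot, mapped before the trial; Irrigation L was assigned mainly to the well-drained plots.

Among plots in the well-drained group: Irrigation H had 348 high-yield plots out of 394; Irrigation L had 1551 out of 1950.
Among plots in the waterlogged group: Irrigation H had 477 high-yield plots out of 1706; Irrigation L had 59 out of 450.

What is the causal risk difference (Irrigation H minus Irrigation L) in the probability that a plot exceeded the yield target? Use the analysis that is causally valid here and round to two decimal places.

+0.12

The stratified and pooled comparisons disagree (Irrigation H wins within each field drainage; Irrigation L wins overall), so the answer turns on the causal role of field drainage.
Field drainage is set before the irrigation has any effect — it is not caused by the irrigation — and it independently drives the outcome. That makes it a confounder, so the causal comparison is within field drainage levels.
Adjusting over the population distribution of field drainage: 0.521·(0.883−0.795) + 0.479·(0.280−0.131) = +0.117.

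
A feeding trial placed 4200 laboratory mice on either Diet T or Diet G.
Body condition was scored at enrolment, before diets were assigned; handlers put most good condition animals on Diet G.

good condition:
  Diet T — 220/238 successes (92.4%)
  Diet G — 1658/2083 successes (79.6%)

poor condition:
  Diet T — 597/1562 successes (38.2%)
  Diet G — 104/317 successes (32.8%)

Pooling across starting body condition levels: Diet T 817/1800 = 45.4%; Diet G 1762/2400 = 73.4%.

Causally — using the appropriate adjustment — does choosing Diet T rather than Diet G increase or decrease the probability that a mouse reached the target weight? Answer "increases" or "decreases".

Here starting body condition is a common cause — it drives both which diet a case falls under and the outcome. The crude comparison mixes populations; the stratum-specific rates are the causally relevant ones.
Within each level — good condition: 92.4% vs 79.6%; poor condition: 38.2% vs 32.8% — Diet T is higher every time.

increases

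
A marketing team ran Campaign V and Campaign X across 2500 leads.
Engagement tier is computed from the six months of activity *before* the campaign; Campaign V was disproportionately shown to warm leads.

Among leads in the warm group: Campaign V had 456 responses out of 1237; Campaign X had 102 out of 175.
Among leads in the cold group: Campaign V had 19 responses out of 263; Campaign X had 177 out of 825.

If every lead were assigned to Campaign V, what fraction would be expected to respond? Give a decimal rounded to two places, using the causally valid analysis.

0.24

Here engagement tier is a common cause — it drives both which campaign a case falls under and the outcome. The crude comparison mixes populations; the stratum-specific rates are the causally relevant ones.
Standardising Campaign V to the population engagement tier mix: 0.565·456/1237 + 0.435·19/263 = 0.240.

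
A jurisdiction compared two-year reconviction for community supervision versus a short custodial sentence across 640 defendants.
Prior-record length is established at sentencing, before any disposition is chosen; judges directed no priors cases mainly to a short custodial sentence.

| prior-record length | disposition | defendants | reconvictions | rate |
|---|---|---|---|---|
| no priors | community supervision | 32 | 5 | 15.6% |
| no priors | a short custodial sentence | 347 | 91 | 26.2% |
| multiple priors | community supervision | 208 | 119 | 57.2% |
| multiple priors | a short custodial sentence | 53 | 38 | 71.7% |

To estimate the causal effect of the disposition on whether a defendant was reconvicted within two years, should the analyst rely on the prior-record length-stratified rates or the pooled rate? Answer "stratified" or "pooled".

Prior-record length differs across dispositions for reasons unrelated to any effect of the disposition itself, and it separately predicts the outcome — a classic confounder. We must compare within prior-record length levels.
Within each level — no priors: 15.6% vs 26.2%; multiple priors: 57.2% vs 71.7% — community supervision is lower every time.

stratified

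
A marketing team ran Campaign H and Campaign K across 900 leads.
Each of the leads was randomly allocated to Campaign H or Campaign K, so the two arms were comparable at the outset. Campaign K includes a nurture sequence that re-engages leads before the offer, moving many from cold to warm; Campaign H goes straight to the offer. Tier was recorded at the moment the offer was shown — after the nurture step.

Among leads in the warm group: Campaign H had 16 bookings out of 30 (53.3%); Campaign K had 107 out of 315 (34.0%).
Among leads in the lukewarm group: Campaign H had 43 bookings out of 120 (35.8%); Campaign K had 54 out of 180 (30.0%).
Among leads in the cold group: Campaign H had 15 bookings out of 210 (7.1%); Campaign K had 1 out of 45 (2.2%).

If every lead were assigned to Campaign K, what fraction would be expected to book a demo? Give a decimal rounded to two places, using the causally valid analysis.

0.30

Engagement tier here is a post-treatment variable shaped by the campaign; conditioning on it would introduce bias rather than remove it. The overall comparison is the causal one.
So P(outcome | do(Campaign K)) is just the pooled rate for Campaign K: 162/540 = 0.300.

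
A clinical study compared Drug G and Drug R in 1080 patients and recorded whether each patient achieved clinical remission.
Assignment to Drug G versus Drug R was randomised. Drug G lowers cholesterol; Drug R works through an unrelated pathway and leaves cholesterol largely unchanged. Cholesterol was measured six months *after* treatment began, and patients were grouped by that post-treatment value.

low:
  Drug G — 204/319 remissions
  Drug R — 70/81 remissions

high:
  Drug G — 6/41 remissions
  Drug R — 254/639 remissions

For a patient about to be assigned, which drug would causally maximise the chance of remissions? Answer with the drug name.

Within every cholesterol level Drug R has the higher rate, yet pooled Drug G does — Simpson's reversal.
The distribution of cholesterol is itself part of what the drug does — it is an intermediate outcome. Holding it fixed would remove that part of the effect; the total effect is the pooled difference.
Pooled: Drug G 58.3% vs Drug R 45.0%; Drug G is higher overall.

Drug G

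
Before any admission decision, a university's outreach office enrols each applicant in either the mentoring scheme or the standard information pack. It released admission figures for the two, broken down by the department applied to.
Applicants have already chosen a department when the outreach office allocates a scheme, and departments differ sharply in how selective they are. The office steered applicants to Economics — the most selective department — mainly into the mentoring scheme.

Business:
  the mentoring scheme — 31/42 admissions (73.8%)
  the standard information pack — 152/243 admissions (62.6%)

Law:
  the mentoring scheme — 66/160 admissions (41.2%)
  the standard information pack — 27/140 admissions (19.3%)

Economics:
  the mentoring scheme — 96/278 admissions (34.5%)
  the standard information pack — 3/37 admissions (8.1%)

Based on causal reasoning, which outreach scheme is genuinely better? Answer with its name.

the mentoring scheme

Here department is a common cause — it drives both which outreach scheme a case falls under and the outcome. The crude comparison mixes populations; the stratum-specific rates are the causally relevant ones.
Within each level — Business: 73.8% vs 62.6%; Law: 41.2% vs 19.3%; Economics: 34.5% vs 8.1% — the mentoring scheme is higher every time.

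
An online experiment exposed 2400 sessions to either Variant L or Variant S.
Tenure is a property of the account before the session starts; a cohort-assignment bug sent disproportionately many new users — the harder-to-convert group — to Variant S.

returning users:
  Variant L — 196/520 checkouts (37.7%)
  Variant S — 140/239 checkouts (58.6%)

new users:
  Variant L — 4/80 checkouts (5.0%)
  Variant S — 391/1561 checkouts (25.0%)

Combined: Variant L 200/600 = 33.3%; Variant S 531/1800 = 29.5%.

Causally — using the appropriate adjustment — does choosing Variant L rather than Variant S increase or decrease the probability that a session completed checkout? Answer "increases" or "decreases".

The imbalance in user tenure arose from how sessions were allocated, not from anything the variant did; and user tenure independently affects the outcome. The pooled gap is confounded — condition on user tenure.
Within each level — returning users: 37.7% vs 58.6%; new users: 5.0% vs 25.0% — Variant S is higher every time.

decreases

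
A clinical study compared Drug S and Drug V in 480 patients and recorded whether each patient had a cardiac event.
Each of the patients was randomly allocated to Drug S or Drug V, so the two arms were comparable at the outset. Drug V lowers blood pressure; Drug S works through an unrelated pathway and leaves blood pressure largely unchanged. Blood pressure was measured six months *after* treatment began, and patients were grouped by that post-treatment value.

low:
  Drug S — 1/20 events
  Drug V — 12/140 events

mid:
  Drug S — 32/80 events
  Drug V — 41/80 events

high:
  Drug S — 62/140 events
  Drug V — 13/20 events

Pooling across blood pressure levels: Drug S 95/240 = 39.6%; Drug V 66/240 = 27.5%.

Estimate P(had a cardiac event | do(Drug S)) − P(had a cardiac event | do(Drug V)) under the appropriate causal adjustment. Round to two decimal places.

+0.12

The stratified and pooled comparisons disagree (Drug S wins within each blood pressure; Drug V wins overall), so the answer turns on the causal role of blood pressure.
Blood pressure lies on the pathway drug → blood pressure → outcome, so adjusting for it blocks the indirect effect. For the total causal effect of drug, use the unadjusted pooled rates.
The causal difference is the pooled difference: 0.396 − 0.275 = +0.121.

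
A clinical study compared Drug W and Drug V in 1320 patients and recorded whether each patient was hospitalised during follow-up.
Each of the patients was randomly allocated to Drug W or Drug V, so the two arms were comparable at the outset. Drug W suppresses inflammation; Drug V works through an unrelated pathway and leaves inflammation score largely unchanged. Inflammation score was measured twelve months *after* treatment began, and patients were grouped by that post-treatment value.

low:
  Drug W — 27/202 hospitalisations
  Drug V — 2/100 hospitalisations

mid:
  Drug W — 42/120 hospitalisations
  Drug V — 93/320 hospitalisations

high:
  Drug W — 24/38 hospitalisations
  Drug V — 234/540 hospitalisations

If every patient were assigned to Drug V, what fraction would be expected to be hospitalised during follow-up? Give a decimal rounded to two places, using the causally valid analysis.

Because the drug influences inflammation score, inflammation score is a post-treatment mediator, not a confounder. Stratifying on it would bias the estimate; the causal effect is the crude pooled difference.
So P(outcome | do(Drug V)) is just the pooled rate for Drug V: 329/960 = 0.343.

0.34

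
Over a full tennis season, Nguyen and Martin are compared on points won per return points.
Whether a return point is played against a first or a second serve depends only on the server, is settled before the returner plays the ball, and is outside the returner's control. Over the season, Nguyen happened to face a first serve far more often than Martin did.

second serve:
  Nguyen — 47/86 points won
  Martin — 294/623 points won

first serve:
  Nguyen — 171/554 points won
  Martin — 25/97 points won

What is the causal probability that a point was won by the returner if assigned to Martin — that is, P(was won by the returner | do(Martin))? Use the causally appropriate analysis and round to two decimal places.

Nguyen is higher inside every serve type stratum but Martin is higher in aggregate. Whether to stratify depends on how serve type relates to the player.
Nothing the player does changes serve type; the imbalance is an allocation artefact. With serve type also predicting the outcome, the pooled figure is confounded, and the within-stratum comparison is the causal one.
Standardising Martin to the population serve type mix: 0.521·294/623 + 0.479·25/97 = 0.369.

0.37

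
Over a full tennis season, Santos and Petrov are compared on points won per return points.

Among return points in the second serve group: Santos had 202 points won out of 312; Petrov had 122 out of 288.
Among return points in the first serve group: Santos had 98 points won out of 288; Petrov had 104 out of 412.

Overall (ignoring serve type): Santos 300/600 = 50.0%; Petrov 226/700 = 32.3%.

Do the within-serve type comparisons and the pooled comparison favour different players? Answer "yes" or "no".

Within each serve type level (second serve 64.7% vs 42.4%; first serve 34.0% vs 25.2%), Santos has the higher rate every time. Pooled: 50.0% vs 32.3% — Santos has the higher rate overall. They agree.

no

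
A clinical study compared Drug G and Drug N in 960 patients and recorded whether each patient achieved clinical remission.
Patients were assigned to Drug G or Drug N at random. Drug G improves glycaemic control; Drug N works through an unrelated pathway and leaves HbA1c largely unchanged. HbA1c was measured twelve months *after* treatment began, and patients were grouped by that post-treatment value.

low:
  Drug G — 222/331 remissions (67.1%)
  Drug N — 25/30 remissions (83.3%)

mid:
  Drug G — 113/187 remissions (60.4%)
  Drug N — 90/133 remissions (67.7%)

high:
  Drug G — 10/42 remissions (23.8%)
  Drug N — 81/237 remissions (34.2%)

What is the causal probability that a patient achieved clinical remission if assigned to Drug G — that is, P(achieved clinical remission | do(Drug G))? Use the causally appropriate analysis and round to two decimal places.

Drug N is higher inside every HbA1c stratum but Drug G is higher in aggregate. Whether to stratify depends on how HbA1c relates to the drug.
HbA1c lies on the pathway drug → HbA1c → outcome, so adjusting for it blocks the indirect effect. For the total causal effect of drug, use the unadjusted pooled rates.
So P(outcome | do(Drug G)) is just the pooled rate for Drug G: 345/560 = 0.616.

0.62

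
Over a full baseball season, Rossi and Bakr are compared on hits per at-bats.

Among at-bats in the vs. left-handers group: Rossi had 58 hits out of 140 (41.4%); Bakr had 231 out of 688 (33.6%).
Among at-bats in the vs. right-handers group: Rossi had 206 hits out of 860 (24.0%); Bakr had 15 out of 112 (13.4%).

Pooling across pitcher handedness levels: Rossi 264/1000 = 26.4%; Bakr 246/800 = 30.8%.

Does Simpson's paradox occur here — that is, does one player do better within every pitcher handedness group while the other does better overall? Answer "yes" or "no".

Within each pitcher handedness level (vs. left-handers 41.4% vs 33.6%; vs. right-handers 24.0% vs 13.4%), Rossi has the higher rate every time. Pooled: 26.4% vs 30.8% — Bakr has the higher rate overall. The two comparisons disagree.

yes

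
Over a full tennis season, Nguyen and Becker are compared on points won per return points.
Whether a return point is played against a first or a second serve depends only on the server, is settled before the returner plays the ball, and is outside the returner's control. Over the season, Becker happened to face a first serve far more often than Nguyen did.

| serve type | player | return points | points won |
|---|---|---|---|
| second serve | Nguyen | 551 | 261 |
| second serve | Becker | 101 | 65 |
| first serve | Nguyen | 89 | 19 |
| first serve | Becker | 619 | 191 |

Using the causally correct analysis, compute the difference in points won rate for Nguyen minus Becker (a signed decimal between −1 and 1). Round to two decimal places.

Here serve type is a common cause — it drives both which player a case falls under and the outcome. The crude comparison mixes populations; the stratum-specific rates are the causally relevant ones.
Adjusting over the population distribution of serve type: 0.479·(0.474−0.644) + 0.521·(0.213−0.309) = -0.131.

-0.13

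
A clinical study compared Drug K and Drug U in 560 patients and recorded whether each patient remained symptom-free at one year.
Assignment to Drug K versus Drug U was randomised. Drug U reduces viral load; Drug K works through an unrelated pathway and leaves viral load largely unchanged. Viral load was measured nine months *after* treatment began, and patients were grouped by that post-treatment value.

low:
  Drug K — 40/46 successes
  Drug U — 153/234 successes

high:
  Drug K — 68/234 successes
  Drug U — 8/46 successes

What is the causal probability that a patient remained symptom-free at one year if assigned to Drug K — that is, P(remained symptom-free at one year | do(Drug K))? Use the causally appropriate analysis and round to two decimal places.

0.39

Because the drug influences viral load, viral load is a post-treatment mediator, not a confounder. Stratifying on it would bias the estimate; the causal effect is the crude pooled difference.
So P(outcome | do(Drug K)) is just the pooled rate for Drug K: 108/280 = 0.386.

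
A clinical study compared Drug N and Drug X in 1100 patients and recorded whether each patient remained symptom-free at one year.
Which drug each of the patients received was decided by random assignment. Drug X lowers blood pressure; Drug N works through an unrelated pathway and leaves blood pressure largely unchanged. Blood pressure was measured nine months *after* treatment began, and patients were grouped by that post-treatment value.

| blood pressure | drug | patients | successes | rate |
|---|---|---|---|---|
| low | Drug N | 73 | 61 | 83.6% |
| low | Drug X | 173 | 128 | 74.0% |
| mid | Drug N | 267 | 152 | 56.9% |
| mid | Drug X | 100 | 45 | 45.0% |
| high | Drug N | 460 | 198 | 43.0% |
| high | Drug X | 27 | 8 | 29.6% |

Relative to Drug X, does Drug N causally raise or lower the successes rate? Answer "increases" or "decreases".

The stratified and pooled comparisons disagree (Drug N wins within each blood pressure; Drug X wins overall), so the answer turns on the causal role of blood pressure.
Blood pressure lies on the pathway drug → blood pressure → outcome, so adjusting for it blocks the indirect effect. For the total causal effect of drug, use the unadjusted pooled rates.
Pooled: Drug N 51.4% vs Drug X 60.3%; Drug X is higher overall.

decreases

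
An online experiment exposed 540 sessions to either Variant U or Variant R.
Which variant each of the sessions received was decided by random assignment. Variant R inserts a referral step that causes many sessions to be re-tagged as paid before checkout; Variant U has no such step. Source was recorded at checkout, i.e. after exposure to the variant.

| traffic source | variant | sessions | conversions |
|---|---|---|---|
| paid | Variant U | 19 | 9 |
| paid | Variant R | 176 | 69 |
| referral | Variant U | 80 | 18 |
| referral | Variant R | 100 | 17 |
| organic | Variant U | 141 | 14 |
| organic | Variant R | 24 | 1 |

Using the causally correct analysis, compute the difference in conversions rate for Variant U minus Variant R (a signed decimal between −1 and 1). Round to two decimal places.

-0.12

Within every traffic source level Variant U has the higher rate, yet pooled Variant R does — Simpson's reversal.
Traffic source lies on the pathway variant → traffic source → outcome, so adjusting for it blocks the indirect effect. For the total causal effect of variant, use the unadjusted pooled rates.
The causal difference is the pooled difference: 0.171 − 0.290 = -0.119.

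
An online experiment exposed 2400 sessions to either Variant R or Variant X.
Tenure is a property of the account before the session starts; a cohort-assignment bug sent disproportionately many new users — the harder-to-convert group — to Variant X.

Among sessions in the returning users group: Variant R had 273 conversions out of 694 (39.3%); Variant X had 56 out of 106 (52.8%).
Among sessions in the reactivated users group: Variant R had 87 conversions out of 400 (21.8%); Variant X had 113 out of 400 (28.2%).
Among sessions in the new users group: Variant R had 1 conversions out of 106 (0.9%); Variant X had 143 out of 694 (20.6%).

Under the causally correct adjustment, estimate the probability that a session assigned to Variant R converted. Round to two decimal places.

0.21

User tenure is set before the variant has any effect — it is not caused by the variant — and it independently drives the outcome. That makes it a confounder, so the causal comparison is within user tenure levels.
Standardising Variant R to the population user tenure mix: 0.333·273/694 + 0.333·87/400 + 0.333·1/106 = 0.207.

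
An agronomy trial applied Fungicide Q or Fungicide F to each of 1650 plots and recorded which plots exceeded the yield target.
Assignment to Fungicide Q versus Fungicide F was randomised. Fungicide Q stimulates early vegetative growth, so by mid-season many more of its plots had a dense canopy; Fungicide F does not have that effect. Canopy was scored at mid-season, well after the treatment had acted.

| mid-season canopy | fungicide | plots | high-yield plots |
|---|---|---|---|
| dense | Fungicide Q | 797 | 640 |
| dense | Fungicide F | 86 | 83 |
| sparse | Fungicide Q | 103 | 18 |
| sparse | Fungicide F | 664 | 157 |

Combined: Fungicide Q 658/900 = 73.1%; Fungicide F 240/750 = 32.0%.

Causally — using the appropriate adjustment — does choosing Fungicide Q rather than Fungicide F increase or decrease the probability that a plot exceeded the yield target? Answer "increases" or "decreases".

Within every mid-season canopy level Fungicide F has the higher rate, yet pooled Fungicide Q does — Simpson's reversal.
Mid-season canopy is recorded after the fungicide and is itself shifted by it — it sits on the causal path from fungicide to outcome. Conditioning on a mediator would strip out part of the effect we want; the pooled comparison gives the total causal effect.
Pooled: Fungicide Q 73.1% vs Fungicide F 32.0%; Fungicide Q is higher overall.

increases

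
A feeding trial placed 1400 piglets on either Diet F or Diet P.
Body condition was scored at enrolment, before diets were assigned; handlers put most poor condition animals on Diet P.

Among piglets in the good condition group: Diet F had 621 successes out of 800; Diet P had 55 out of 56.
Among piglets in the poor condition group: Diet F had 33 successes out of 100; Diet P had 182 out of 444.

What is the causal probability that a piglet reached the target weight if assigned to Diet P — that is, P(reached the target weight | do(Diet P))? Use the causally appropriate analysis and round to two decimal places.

Starting body condition is set before the diet has any effect — it is not caused by the diet — and it independently drives the outcome. That makes it a confounder, so the causal comparison is within starting body condition levels.
Standardising Diet P to the population starting body condition mix: 0.611·55/56 + 0.389·182/444 = 0.760.

0.76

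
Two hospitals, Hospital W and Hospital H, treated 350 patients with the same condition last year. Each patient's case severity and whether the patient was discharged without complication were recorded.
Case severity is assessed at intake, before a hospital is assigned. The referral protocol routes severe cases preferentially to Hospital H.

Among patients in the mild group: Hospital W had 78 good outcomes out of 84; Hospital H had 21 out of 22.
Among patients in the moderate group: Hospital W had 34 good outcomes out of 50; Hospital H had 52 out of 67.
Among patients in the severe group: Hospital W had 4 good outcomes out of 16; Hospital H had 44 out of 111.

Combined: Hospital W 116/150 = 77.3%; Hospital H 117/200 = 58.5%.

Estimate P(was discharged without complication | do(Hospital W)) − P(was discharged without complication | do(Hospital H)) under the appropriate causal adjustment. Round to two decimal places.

-0.09

Hospital H is higher inside every case severity stratum but Hospital W is higher in aggregate. Whether to stratify depends on how case severity relates to the hospital.
Case severity satisfies the back-door criterion: it is not a descendant of the hospital, and it blocks the spurious path from hospital to outcome. Adjusting for it (i.e., using the within-case severity rates) gives the causal effect.
Adjusting over the population distribution of case severity: 0.303·(0.929−0.955) + 0.334·(0.680−0.776) + 0.363·(0.250−0.396) = -0.093.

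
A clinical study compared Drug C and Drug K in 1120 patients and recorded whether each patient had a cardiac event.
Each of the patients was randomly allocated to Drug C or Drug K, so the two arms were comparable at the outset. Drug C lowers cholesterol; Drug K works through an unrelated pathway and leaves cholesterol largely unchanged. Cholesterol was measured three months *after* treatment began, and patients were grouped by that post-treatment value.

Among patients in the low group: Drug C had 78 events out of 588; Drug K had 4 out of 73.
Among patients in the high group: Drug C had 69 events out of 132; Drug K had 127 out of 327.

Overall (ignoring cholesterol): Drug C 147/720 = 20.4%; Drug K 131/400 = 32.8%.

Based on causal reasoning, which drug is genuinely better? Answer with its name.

Drug C

Because the drug influences cholesterol, cholesterol is a post-treatment mediator, not a confounder. Stratifying on it would bias the estimate; the causal effect is the crude pooled difference.
Pooled: Drug C 20.4% vs Drug K 32.8%; Drug C is lower overall.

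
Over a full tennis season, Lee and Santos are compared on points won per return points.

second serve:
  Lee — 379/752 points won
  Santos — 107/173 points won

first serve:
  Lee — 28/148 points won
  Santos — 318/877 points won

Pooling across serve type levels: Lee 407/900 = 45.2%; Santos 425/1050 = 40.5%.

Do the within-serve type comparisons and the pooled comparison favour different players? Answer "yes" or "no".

yes

Within each serve type level (second serve 50.4% vs 61.8%; first serve 18.9% vs 36.3%), Santos has the higher rate every time. Pooled: 45.2% vs 40.5% — Lee has the higher rate overall. The two comparisons disagree.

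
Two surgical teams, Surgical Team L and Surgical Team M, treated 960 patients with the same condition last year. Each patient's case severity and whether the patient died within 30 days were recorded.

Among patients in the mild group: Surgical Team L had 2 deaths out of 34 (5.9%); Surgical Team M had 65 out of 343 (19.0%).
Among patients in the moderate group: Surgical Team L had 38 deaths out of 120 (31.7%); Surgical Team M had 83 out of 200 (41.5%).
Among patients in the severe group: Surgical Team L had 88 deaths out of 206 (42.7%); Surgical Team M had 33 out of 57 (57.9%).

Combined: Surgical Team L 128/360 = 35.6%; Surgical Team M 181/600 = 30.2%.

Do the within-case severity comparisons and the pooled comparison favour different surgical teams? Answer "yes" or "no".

yes

Within each case severity level (mild 5.9% vs 19.0%; moderate 31.7% vs 41.5%; severe 42.7% vs 57.9%), Surgical Team L has the lower rate every time. Pooled: 35.6% vs 30.2% — Surgical Team M has the lower rate overall. The two comparisons disagree.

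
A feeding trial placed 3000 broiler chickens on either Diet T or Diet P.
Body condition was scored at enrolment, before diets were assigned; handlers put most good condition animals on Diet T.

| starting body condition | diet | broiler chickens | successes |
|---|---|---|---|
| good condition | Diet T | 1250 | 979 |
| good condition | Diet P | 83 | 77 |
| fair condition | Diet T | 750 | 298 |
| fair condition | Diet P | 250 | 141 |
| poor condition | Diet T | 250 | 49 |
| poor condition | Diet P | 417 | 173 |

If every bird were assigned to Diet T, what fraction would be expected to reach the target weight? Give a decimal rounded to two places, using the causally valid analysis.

Nothing the diet does changes starting body condition; the imbalance is an allocation artefact. With starting body condition also predicting the outcome, the pooled figure is confounded, and the within-stratum comparison is the causal one.
Standardising Diet T to the population starting body condition mix: 0.444·979/1250 + 0.333·298/750 + 0.222·49/250 = 0.524.

0.52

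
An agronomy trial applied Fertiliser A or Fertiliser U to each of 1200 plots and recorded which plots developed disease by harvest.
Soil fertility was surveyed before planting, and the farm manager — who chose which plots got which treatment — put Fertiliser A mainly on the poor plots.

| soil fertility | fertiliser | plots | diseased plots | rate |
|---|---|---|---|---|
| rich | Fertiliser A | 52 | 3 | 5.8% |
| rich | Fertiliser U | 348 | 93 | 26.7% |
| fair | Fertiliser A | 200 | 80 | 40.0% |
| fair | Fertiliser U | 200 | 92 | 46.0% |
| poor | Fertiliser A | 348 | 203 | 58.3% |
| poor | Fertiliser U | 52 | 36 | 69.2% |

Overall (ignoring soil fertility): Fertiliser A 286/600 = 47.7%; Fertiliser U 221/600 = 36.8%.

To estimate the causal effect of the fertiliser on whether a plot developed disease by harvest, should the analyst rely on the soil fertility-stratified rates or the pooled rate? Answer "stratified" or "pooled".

stratified

Soil fertility satisfies the back-door criterion: it is not a descendant of the fertiliser, and it blocks the spurious path from fertiliser to outcome. Adjusting for it (i.e., using the within-soil fertility rates) gives the causal effect.
Within each level — rich: 5.8% vs 26.7%; fair: 40.0% vs 46.0%; poor: 58.3% vs 69.2% — Fertiliser A is lower every time.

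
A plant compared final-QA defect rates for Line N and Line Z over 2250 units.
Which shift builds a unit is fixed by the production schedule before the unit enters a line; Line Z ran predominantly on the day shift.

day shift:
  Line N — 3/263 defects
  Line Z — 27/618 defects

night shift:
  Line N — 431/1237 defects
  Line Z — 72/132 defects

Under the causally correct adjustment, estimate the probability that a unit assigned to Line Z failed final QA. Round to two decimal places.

0.35

The shift-specific comparison favours Line N throughout, but the pooled figures favour Line Z. The question is whether to condition on shift.
The imbalance in shift arose from how units were allocated, not from anything the line did; and shift independently affects the outcome. The pooled gap is confounded — condition on shift.
Standardising Line Z to the population shift mix: 0.392·27/618 + 0.608·72/132 = 0.349.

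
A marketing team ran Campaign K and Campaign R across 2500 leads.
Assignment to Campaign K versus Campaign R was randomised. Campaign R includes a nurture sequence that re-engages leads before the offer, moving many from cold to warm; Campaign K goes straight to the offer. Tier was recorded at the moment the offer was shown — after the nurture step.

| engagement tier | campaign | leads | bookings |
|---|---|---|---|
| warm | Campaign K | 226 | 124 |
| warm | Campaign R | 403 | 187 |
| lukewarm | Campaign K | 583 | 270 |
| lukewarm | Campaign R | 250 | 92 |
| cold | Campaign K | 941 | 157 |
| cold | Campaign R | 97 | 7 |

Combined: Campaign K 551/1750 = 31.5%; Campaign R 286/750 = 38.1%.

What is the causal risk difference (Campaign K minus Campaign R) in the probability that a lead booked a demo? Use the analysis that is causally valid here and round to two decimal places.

-0.07

Campaign K is higher inside every engagement tier stratum but Campaign R is higher in aggregate. Whether to stratify depends on how engagement tier relates to the campaign.
Because the campaign influences engagement tier, engagement tier is a post-treatment mediator, not a confounder. Stratifying on it would bias the estimate; the causal effect is the crude pooled difference.
The causal difference is the pooled difference: 0.315 − 0.381 = -0.066.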